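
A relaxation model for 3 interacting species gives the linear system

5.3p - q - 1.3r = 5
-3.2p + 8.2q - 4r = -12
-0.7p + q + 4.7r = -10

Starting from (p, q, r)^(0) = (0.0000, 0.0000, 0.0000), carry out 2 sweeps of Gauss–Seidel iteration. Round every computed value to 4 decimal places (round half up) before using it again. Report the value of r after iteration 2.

-1.6140

Iteration 1:
  p = (5 - (-1)·0.0000 - (-1.3)·0.0000) / (5.3) = 0.9434
  q = (-12 - (-3.2)·0.9434 - (-4)·0.0000) / (8.2) = -1.0953
  r = (-10 - (-0.7)·0.9434 - (1)·-1.0953) / (4.7) = -1.7541
Iteration 2:
  p = (5 - (-1)·-1.0953 - (-1.3)·-1.7541) / (5.3) = 0.3065
  q = (-12 - (-3.2)·0.3065 - (-4)·-1.7541) / (8.2) = -2.1995
  r = (-10 - (-0.7)·0.3065 - (1)·-2.1995) / (4.7) = -1.6140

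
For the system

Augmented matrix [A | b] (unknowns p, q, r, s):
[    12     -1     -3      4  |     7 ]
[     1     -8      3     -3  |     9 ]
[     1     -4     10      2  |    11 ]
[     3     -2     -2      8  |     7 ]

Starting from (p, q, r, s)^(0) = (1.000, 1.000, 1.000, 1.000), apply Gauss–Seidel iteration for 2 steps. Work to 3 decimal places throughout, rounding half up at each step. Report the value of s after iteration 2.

0.566

Iteration 1:
  p = (7 - (-1)·1.000 - (-3)·1.000 - (4)·1.000) / (12) = 0.583
  q = (9 - (1)·0.583 - (3)·1.000 - (-3)·1.000) / (-8) = -1.052
  r = (11 - (1)·0.583 - (-4)·-1.052 - (2)·1.000) / (10) = 0.421
  s = (7 - (3)·0.583 - (-2)·-1.052 - (-2)·0.421) / (8) = 0.499
Iteration 2:
  p = (7 - (-1)·-1.052 - (-3)·0.421 - (4)·0.499) / (12) = 0.435
  q = (9 - (1)·0.435 - (3)·0.421 - (-3)·0.499) / (-8) = -1.100
  r = (11 - (1)·0.435 - (-4)·-1.100 - (2)·0.499) / (10) = 0.517
  s = (7 - (3)·0.435 - (-2)·-1.100 - (-2)·0.517) / (8) = 0.566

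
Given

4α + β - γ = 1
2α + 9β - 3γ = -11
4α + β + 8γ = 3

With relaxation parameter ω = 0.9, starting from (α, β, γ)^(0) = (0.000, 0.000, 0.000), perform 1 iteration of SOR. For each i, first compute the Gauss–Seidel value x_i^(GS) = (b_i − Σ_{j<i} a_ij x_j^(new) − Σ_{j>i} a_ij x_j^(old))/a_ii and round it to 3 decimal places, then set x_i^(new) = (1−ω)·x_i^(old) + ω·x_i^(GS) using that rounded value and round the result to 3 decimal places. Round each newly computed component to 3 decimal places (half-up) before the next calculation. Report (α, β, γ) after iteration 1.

(0.225, -1.145, 0.365)

Iteration 1:
  α: GS value = (1 - (1)·0.000 - (-1)·0.000) / (4) = 0.250;  α ← (1−ω)·0.000 + ω·0.250 = 0.225
  β: GS value = (-11 - (2)·0.225 - (-3)·0.000) / (9) = -1.272;  β ← (1−ω)·0.000 + ω·-1.272 = -1.145
  γ: GS value = (3 - (4)·0.225 - (1)·-1.145) / (8) = 0.406;  γ ← (1−ω)·0.000 + ω·0.406 = 0.365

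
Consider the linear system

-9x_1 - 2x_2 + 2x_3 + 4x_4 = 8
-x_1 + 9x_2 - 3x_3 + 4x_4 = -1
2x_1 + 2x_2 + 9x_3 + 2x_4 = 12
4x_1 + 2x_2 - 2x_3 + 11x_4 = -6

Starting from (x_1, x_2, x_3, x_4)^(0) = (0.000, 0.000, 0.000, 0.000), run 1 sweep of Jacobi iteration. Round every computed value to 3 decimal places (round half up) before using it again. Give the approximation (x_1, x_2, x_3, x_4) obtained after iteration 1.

Iteration 1:
  x_1 = (8 - (-2)·0.000 - (2)·0.000 - (4)·0.000) / (-9) = -0.889
  x_2 = (-1 - (-1)·0.000 - (-3)·0.000 - (4)·0.000) / (9) = -0.111
  x_3 = (12 - (2)·0.000 - (2)·0.000 - (2)·0.000) / (9) = 1.333
  x_4 = (-6 - (4)·0.000 - (2)·0.000 - (-2)·0.000) / (11) = -0.545

(-0.889, -0.111, 1.333, -0.545)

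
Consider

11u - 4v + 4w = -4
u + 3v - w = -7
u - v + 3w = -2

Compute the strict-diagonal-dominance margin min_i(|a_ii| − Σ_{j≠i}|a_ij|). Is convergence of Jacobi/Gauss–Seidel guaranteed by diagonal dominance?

row 1: |11| − (4+4) = 3
row 2: |3| − (1+1) = 1
row 3: |3| − (1+1) = 1
minimum over rows = 1 → strictly diagonally dominant (convergence guaranteed)

1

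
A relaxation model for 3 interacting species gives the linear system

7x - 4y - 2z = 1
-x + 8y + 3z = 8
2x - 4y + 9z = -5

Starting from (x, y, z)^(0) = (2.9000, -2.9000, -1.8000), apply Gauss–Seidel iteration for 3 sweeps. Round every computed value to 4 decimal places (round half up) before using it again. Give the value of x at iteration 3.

Iteration 1:
  x = (1 - (-4)·-2.9000 - (-2)·-1.8000) / (7) = -2.0286
  y = (8 - (-1)·-2.0286 - (3)·-1.8000) / (8) = 1.4214
  z = (-5 - (2)·-2.0286 - (-4)·1.4214) / (9) = 0.5270
Iteration 2:
  x = (1 - (-4)·1.4214 - (-2)·0.5270) / (7) = 1.1057
  y = (8 - (-1)·1.1057 - (3)·0.5270) / (8) = 0.9406
  z = (-5 - (2)·1.1057 - (-4)·0.9406) / (9) = -0.3832
Iteration 3:
  x = (1 - (-4)·0.9406 - (-2)·-0.3832) / (7) = 0.5709
  y = (8 - (-1)·0.5709 - (3)·-0.3832) / (8) = 1.2151
  z = (-5 - (2)·0.5709 - (-4)·1.2151) / (9) = -0.1424

0.5709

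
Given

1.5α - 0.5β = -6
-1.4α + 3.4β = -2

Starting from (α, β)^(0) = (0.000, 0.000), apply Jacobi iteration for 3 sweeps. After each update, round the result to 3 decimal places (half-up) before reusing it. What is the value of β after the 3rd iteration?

-2.316

Iteration 1:
  α = (-6 - (-0.5)·0.000) / (1.5) = -4.000
  β = (-2 - (-1.4)·0.000) / (3.4) = -0.588
Iteration 2:
  α = (-6 - (-0.5)·-0.588) / (1.5) = -4.196
  β = (-2 - (-1.4)·-4.000) / (3.4) = -2.235
Iteration 3:
  α = (-6 - (-0.5)·-2.235) / (1.5) = -4.745
  β = (-2 - (-1.4)·-4.196) / (3.4) = -2.316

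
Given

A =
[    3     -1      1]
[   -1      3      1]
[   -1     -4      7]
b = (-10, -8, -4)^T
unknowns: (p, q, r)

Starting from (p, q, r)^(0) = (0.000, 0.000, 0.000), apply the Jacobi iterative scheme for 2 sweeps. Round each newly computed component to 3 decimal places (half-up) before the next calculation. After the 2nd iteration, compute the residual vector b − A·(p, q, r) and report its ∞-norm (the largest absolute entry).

4.376

Iteration 1:
  p = (-10 - (-1)·0.000 - (1)·0.000) / (3) = -3.333
  q = (-8 - (-1)·0.000 - (1)·0.000) / (3) = -2.667
  r = (-4 - (-1)·0.000 - (-4)·0.000) / (7) = -0.571
Iteration 2:
  p = (-10 - (-1)·-2.667 - (1)·-0.571) / (3) = -4.032
  q = (-8 - (-1)·-3.333 - (1)·-0.571) / (3) = -3.587
  r = (-4 - (-1)·-3.333 - (-4)·-2.667) / (7) = -2.572
Residual b − A·x = (1.081, 1.301, -4.376); ∞-norm = 4.376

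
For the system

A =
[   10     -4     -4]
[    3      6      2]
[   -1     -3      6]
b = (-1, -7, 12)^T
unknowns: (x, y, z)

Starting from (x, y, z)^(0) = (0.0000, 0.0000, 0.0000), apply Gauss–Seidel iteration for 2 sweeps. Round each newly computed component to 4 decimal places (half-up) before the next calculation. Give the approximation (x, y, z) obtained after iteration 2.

Iteration 1:
  x = (-1 - (-4)·0.0000 - (-4)·0.0000) / (10) = -0.1000
  y = (-7 - (3)·-0.1000 - (2)·0.0000) / (6) = -1.1167
  z = (12 - (-1)·-0.1000 - (-3)·-1.1167) / (6) = 1.4250
Iteration 2:
  x = (-1 - (-4)·-1.1167 - (-4)·1.4250) / (10) = 0.0233
  y = (-7 - (3)·0.0233 - (2)·1.4250) / (6) = -1.6533
  z = (12 - (-1)·0.0233 - (-3)·-1.6533) / (6) = 1.1772

(0.0233, -1.6533, 1.1772)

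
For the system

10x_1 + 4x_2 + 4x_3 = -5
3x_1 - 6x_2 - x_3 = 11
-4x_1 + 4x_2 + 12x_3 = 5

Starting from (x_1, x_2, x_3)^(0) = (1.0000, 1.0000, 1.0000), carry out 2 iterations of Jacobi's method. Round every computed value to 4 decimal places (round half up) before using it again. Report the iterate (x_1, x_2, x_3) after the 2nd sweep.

Iteration 1:
  x_1 = (-5 - (4)·1.0000 - (4)·1.0000) / (10) = -1.3000
  x_2 = (11 - (3)·1.0000 - (-1)·1.0000) / (-6) = -1.5000
  x_3 = (5 - (-4)·1.0000 - (4)·1.0000) / (12) = 0.4167
Iteration 2:
  x_1 = (-5 - (4)·-1.5000 - (4)·0.4167) / (10) = -0.0667
  x_2 = (11 - (3)·-1.3000 - (-1)·0.4167) / (-6) = -2.5528
  x_3 = (5 - (-4)·-1.3000 - (4)·-1.5000) / (12) = 0.4833

(-0.0667, -2.5528, 0.4833)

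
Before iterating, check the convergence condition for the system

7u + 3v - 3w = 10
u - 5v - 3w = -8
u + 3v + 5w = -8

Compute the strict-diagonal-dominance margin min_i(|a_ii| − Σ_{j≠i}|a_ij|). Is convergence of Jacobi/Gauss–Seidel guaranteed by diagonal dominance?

1

row 1: |7| − (3+3) = 1
row 2: |-5| − (1+3) = 1
row 3: |5| − (1+3) = 1
minimum over rows = 1 → strictly diagonally dominant (convergence guaranteed)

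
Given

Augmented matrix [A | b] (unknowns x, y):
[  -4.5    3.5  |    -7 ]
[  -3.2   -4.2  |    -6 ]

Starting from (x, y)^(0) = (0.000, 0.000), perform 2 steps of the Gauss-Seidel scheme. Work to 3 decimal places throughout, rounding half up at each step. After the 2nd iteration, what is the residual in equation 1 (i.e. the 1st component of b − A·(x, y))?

Iteration 1:
  x = (-7 - (3.5)·0.000) / (-4.5) = 1.556
  y = (-6 - (-3.2)·1.556) / (-4.2) = 0.243
Iteration 2:
  x = (-7 - (3.5)·0.243) / (-4.5) = 1.745
  y = (-6 - (-3.2)·1.745) / (-4.2) = 0.099
Residual b − A·x = (0.506, 0.000)

0.506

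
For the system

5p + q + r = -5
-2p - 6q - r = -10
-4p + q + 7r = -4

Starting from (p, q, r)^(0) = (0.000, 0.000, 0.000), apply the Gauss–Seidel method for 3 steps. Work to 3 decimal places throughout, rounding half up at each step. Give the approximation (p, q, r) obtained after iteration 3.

(-1.149, 2.305, -1.557)

Iteration 1:
  p = (-5 - (1)·0.000 - (1)·0.000) / (5) = -1.000
  q = (-10 - (-2)·-1.000 - (-1)·0.000) / (-6) = 2.000
  r = (-4 - (-4)·-1.000 - (1)·2.000) / (7) = -1.429
Iteration 2:
  p = (-5 - (1)·2.000 - (1)·-1.429) / (5) = -1.114
  q = (-10 - (-2)·-1.114 - (-1)·-1.429) / (-6) = 2.276
  r = (-4 - (-4)·-1.114 - (1)·2.276) / (7) = -1.533
Iteration 3:
  p = (-5 - (1)·2.276 - (1)·-1.533) / (5) = -1.149
  q = (-10 - (-2)·-1.149 - (-1)·-1.533) / (-6) = 2.305
  r = (-4 - (-4)·-1.149 - (1)·2.305) / (7) = -1.557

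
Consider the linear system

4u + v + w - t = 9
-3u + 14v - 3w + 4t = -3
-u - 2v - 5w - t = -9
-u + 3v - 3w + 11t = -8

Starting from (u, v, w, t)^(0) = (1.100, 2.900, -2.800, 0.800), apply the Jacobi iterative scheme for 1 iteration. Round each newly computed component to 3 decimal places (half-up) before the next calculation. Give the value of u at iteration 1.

2.425

Iteration 1:
  u = (9 - (1)·2.900 - (1)·-2.800 - (-1)·0.800) / (4) = 2.425
  v = (-3 - (-3)·1.100 - (-3)·-2.800 - (4)·0.800) / (14) = -0.807
  w = (-9 - (-1)·1.100 - (-2)·2.900 - (-1)·0.800) / (-5) = 0.260
  t = (-8 - (-1)·1.100 - (3)·2.900 - (-3)·-2.800) / (11) = -2.182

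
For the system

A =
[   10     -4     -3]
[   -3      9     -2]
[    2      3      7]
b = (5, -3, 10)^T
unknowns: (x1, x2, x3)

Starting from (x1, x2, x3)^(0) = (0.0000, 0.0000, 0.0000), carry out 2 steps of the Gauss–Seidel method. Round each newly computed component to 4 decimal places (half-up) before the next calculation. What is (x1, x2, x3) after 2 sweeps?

(0.8405, 0.2484, 1.0820)

Iteration 1:
  x1 = (5 - (-4)·0.0000 - (-3)·0.0000) / (10) = 0.5000
  x2 = (-3 - (-3)·0.5000 - (-2)·0.0000) / (9) = -0.1667
  x3 = (10 - (2)·0.5000 - (3)·-0.1667) / (7) = 1.3572
Iteration 2:
  x1 = (5 - (-4)·-0.1667 - (-3)·1.3572) / (10) = 0.8405
  x2 = (-3 - (-3)·0.8405 - (-2)·1.3572) / (9) = 0.2484
  x3 = (10 - (2)·0.8405 - (3)·0.2484) / (7) = 1.0820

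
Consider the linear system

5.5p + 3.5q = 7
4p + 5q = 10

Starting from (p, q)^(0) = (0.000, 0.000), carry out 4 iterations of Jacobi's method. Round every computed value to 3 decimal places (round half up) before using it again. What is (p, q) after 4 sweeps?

(0.000, 1.482)

Iteration 1:
  p = (7 - (3.5)·0.000) / (5.5) = 1.273
  q = (10 - (4)·0.000) / (5) = 2.000
Iteration 2:
  p = (7 - (3.5)·2.000) / (5.5) = 0.000
  q = (10 - (4)·1.273) / (5) = 0.982
Iteration 3:
  p = (7 - (3.5)·0.982) / (5.5) = 0.648
  q = (10 - (4)·0.000) / (5) = 2.000
Iteration 4:
  p = (7 - (3.5)·2.000) / (5.5) = 0.000
  q = (10 - (4)·0.648) / (5) = 1.482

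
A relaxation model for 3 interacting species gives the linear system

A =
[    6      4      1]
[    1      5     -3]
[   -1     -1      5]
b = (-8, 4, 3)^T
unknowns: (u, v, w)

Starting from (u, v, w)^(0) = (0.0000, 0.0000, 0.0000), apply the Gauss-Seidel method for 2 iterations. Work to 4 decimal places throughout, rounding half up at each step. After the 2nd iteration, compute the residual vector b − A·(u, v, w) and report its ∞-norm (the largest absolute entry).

1.8907

Iteration 1:
  u = (-8 - (4)·0.0000 - (1)·0.0000) / (6) = -1.3333
  v = (4 - (1)·-1.3333 - (-3)·0.0000) / (5) = 1.0667
  w = (3 - (-1)·-1.3333 - (-1)·1.0667) / (5) = 0.5467
Iteration 2:
  u = (-8 - (4)·1.0667 - (1)·0.5467) / (6) = -2.1356
  v = (4 - (1)·-2.1356 - (-3)·0.5467) / (5) = 1.5551
  w = (3 - (-1)·-2.1356 - (-1)·1.5551) / (5) = 0.4839
Residual b − A·x = (-1.8907, -0.1882, 0.0000); ∞-norm = 1.8907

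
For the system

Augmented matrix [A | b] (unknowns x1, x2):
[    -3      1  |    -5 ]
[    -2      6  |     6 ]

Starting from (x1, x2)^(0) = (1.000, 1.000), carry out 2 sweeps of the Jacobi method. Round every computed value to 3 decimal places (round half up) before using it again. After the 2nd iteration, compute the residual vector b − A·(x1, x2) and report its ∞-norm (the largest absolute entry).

Iteration 1:
  x1 = (-5 - (1)·1.000) / (-3) = 2.000
  x2 = (6 - (-2)·1.000) / (6) = 1.333
Iteration 2:
  x1 = (-5 - (1)·1.333) / (-3) = 2.111
  x2 = (6 - (-2)·2.000) / (6) = 1.667
Residual b − A·x = (-0.334, 0.220); ∞-norm = 0.334

0.334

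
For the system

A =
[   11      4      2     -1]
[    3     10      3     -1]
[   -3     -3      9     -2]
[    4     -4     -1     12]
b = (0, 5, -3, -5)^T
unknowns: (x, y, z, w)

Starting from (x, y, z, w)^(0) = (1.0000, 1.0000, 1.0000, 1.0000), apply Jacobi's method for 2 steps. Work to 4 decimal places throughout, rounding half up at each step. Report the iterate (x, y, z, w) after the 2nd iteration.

(-0.1313, 0.4363, -0.5589, -0.2189)

Iteration 1:
  x = (0 - (4)·1.0000 - (2)·1.0000 - (-1)·1.0000) / (11) = -0.4545
  y = (5 - (3)·1.0000 - (3)·1.0000 - (-1)·1.0000) / (10) = 0.0000
  z = (-3 - (-3)·1.0000 - (-3)·1.0000 - (-2)·1.0000) / (9) = 0.5556
  w = (-5 - (4)·1.0000 - (-4)·1.0000 - (-1)·1.0000) / (12) = -0.3333
Iteration 2:
  x = (0 - (4)·0.0000 - (2)·0.5556 - (-1)·-0.3333) / (11) = -0.1313
  y = (5 - (3)·-0.4545 - (3)·0.5556 - (-1)·-0.3333) / (10) = 0.4363
  z = (-3 - (-3)·-0.4545 - (-3)·0.0000 - (-2)·-0.3333) / (9) = -0.5589
  w = (-5 - (4)·-0.4545 - (-4)·0.0000 - (-1)·0.5556) / (12) = -0.2189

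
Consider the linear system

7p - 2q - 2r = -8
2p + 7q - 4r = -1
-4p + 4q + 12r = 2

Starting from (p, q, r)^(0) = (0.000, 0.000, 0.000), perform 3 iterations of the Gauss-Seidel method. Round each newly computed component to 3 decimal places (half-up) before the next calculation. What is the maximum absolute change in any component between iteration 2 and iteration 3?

Iteration 1:
  p = (-8 - (-2)·0.000 - (-2)·0.000) / (7) = -1.143
  q = (-1 - (2)·-1.143 - (-4)·0.000) / (7) = 0.184
  r = (2 - (-4)·-1.143 - (4)·0.184) / (12) = -0.276
Iteration 2:
  p = (-8 - (-2)·0.184 - (-2)·-0.276) / (7) = -1.169
  q = (-1 - (2)·-1.169 - (-4)·-0.276) / (7) = 0.033
  r = (2 - (-4)·-1.169 - (4)·0.033) / (12) = -0.234
Iteration 3:
  p = (-8 - (-2)·0.033 - (-2)·-0.234) / (7) = -1.200
  q = (-1 - (2)·-1.200 - (-4)·-0.234) / (7) = 0.066
  r = (2 - (-4)·-1.200 - (4)·0.066) / (12) = -0.255
Change: (-0.031, 0.033, -0.021) → max |·| = 0.033

0.033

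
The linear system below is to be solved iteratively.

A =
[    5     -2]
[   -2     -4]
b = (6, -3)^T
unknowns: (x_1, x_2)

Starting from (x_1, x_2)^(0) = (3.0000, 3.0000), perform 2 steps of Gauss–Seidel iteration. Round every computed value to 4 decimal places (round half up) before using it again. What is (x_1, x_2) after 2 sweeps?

Iteration 1:
  x_1 = (6 - (-2)·3.0000) / (5) = 2.4000
  x_2 = (-3 - (-2)·2.4000) / (-4) = -0.4500
Iteration 2:
  x_1 = (6 - (-2)·-0.4500) / (5) = 1.0200
  x_2 = (-3 - (-2)·1.0200) / (-4) = 0.2400

(1.0200, 0.2400)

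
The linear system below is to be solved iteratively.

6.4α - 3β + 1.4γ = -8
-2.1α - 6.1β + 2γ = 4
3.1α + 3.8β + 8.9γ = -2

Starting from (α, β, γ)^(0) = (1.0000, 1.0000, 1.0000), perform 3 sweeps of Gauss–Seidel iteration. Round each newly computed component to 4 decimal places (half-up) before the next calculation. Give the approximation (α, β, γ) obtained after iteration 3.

(-1.3992, -0.0776, 0.2958)

Iteration 1:
  α = (-8 - (-3)·1.0000 - (1.4)·1.0000) / (6.4) = -1.0000
  β = (4 - (-2.1)·-1.0000 - (2)·1.0000) / (-6.1) = 0.0164
  γ = (-2 - (3.1)·-1.0000 - (3.8)·0.0164) / (8.9) = 0.1166
Iteration 2:
  α = (-8 - (-3)·0.0164 - (1.4)·0.1166) / (6.4) = -1.2678
  β = (4 - (-2.1)·-1.2678 - (2)·0.1166) / (-6.1) = -0.1811
  γ = (-2 - (3.1)·-1.2678 - (3.8)·-0.1811) / (8.9) = 0.2942
Iteration 3:
  α = (-8 - (-3)·-0.1811 - (1.4)·0.2942) / (6.4) = -1.3992
  β = (4 - (-2.1)·-1.3992 - (2)·0.2942) / (-6.1) = -0.0776
  γ = (-2 - (3.1)·-1.3992 - (3.8)·-0.0776) / (8.9) = 0.2958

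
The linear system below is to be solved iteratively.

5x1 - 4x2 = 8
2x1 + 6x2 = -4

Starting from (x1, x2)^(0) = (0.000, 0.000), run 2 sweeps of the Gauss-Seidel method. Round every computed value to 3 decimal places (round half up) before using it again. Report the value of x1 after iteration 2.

0.640

Iteration 1:
  x1 = (8 - (-4)·0.000) / (5) = 1.600
  x2 = (-4 - (2)·1.600) / (6) = -1.200
Iteration 2:
  x1 = (8 - (-4)·-1.200) / (5) = 0.640
  x2 = (-4 - (2)·0.640) / (6) = -0.880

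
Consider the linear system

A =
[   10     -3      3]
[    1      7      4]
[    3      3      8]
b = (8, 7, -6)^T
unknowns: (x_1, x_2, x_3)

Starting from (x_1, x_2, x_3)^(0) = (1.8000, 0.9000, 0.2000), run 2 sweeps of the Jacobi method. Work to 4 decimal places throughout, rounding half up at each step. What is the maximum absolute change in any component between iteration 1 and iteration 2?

Iteration 1:
  x_1 = (8 - (-3)·0.9000 - (3)·0.2000) / (10) = 1.0100
  x_2 = (7 - (1)·1.8000 - (4)·0.2000) / (7) = 0.6286
  x_3 = (-6 - (3)·1.8000 - (3)·0.9000) / (8) = -1.7625
Iteration 2:
  x_1 = (8 - (-3)·0.6286 - (3)·-1.7625) / (10) = 1.5173
  x_2 = (7 - (1)·1.0100 - (4)·-1.7625) / (7) = 1.8629
  x_3 = (-6 - (3)·1.0100 - (3)·0.6286) / (8) = -1.3645
Change: (0.5073, 1.2343, 0.3980) → max |·| = 1.2343

1.2343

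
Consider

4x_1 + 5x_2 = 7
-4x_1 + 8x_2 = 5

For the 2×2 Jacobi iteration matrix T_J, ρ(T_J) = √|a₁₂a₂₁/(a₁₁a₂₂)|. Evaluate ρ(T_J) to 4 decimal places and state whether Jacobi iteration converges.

0.7906

a₁₂a₂₁/(a₁₁a₂₂) = (5)·(-4) / ((4)·(8)) = -0.625000
ρ = √|-0.625000| = √0.625000 = 0.7906
ρ < 1, so Jacobi converges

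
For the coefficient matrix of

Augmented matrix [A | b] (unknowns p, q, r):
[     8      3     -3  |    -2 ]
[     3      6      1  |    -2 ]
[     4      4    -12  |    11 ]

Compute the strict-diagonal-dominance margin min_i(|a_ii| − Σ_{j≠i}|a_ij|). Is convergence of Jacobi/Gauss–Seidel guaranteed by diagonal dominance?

2

row 1: |8| − (3+3) = 2
row 2: |6| − (3+1) = 2
row 3: |-12| − (4+4) = 4
minimum over rows = 2 → strictly diagonally dominant (convergence guaranteed)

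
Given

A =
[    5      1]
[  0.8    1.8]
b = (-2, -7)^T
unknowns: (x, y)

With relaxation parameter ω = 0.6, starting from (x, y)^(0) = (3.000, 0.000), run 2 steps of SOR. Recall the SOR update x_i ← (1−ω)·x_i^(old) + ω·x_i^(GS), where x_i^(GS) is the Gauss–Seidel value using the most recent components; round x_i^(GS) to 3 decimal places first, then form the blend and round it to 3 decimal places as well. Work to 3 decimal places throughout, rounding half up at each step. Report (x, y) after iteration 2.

(0.455, -3.491)

Iteration 1:
  x: GS value = (-2 - (1)·0.000) / (5) = -0.400;  x ← (1−ω)·3.000 + ω·-0.400 = 0.960
  y: GS value = (-7 - (0.8)·0.960) / (1.8) = -4.316;  y ← (1−ω)·0.000 + ω·-4.316 = -2.590
Iteration 2:
  x: GS value = (-2 - (1)·-2.590) / (5) = 0.118;  x ← (1−ω)·0.960 + ω·0.118 = 0.455
  y: GS value = (-7 - (0.8)·0.455) / (1.8) = -4.091;  y ← (1−ω)·-2.590 + ω·-4.091 = -3.491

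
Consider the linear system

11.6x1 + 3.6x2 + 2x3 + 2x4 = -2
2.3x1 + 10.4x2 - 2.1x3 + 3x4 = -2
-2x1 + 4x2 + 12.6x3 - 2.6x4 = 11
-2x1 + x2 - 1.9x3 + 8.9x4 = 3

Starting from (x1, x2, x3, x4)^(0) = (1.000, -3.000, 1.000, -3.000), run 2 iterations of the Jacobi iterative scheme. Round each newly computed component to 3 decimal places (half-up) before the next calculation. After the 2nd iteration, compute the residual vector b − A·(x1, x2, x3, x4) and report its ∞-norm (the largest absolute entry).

5.289

Iteration 1:
  x1 = (-2 - (3.6)·-3.000 - (2)·1.000 - (2)·-3.000) / (11.6) = 1.103
  x2 = (-2 - (2.3)·1.000 - (-2.1)·1.000 - (3)·-3.000) / (10.4) = 0.654
  x3 = (11 - (-2)·1.000 - (4)·-3.000 - (-2.6)·-3.000) / (12.6) = 1.365
  x4 = (3 - (-2)·1.000 - (1)·-3.000 - (-1.9)·1.000) / (8.9) = 1.112
Iteration 2:
  x1 = (-2 - (3.6)·0.654 - (2)·1.365 - (2)·1.112) / (11.6) = -0.802
  x2 = (-2 - (2.3)·1.103 - (-2.1)·1.365 - (3)·1.112) / (10.4) = -0.481
  x3 = (11 - (-2)·1.103 - (4)·0.654 - (-2.6)·1.112) / (12.6) = 1.070
  x4 = (3 - (-2)·1.103 - (1)·0.654 - (-1.9)·1.365) / (8.9) = 0.803
Residual b − A·x = (5.289, 4.685, -0.074, -3.237); ∞-norm = 5.289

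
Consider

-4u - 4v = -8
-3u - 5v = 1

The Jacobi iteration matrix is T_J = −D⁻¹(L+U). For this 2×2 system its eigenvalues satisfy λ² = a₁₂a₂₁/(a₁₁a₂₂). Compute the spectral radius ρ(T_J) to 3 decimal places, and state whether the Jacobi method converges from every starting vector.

a₁₂a₂₁/(a₁₁a₂₂) = (-4)·(-3) / ((-4)·(-5)) = 0.600000
ρ = √|0.600000| = √0.600000 = 0.775
ρ < 1, so Jacobi converges

0.775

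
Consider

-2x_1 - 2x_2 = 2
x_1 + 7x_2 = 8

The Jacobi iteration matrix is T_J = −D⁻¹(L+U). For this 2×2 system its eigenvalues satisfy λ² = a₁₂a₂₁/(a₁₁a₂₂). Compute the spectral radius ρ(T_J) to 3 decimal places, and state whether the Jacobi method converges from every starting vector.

0.378

a₁₂a₂₁/(a₁₁a₂₂) = (-2)·(1) / ((-2)·(7)) = 0.142857
ρ = √|0.142857| = √0.142857 = 0.378
ρ < 1, so Jacobi converges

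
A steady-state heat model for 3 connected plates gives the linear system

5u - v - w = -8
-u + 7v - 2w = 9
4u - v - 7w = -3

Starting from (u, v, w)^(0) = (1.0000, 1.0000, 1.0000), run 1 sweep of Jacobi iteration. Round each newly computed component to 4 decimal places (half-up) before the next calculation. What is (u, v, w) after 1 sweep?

(-1.2000, 1.7143, 0.8571)

Iteration 1:
  u = (-8 - (-1)·1.0000 - (-1)·1.0000) / (5) = -1.2000
  v = (9 - (-1)·1.0000 - (-2)·1.0000) / (7) = 1.7143
  w = (-3 - (4)·1.0000 - (-1)·1.0000) / (-7) = 0.8571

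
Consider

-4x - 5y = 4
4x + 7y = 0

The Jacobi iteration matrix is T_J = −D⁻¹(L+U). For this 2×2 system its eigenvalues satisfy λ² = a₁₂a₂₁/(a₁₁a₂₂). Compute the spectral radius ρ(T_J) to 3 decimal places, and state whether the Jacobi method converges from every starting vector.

a₁₂a₂₁/(a₁₁a₂₂) = (-5)·(4) / ((-4)·(7)) = 0.714286
ρ = √|0.714286| = √0.714286 = 0.845
ρ < 1, so Jacobi converges

0.845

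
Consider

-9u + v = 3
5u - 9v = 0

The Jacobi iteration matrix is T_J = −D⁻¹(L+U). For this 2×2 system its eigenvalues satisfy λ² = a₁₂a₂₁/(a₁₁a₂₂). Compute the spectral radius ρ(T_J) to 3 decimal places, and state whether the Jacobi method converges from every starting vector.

0.248

a₁₂a₂₁/(a₁₁a₂₂) = (1)·(5) / ((-9)·(-9)) = 0.061728
ρ = √|0.061728| = √0.061728 = 0.248
ρ < 1, so Jacobi converges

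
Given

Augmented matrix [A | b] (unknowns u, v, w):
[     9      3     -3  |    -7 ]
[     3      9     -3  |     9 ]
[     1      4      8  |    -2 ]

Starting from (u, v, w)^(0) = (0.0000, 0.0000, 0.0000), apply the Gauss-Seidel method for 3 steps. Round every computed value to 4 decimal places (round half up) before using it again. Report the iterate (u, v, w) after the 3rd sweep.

Iteration 1:
  u = (-7 - (3)·0.0000 - (-3)·0.0000) / (9) = -0.7778
  v = (9 - (3)·-0.7778 - (-3)·0.0000) / (9) = 1.2593
  w = (-2 - (1)·-0.7778 - (4)·1.2593) / (8) = -0.7824
Iteration 2:
  u = (-7 - (3)·1.2593 - (-3)·-0.7824) / (9) = -1.4583
  v = (9 - (3)·-1.4583 - (-3)·-0.7824) / (9) = 1.2253
  w = (-2 - (1)·-1.4583 - (4)·1.2253) / (8) = -0.6804
Iteration 3:
  u = (-7 - (3)·1.2253 - (-3)·-0.6804) / (9) = -1.4130
  v = (9 - (3)·-1.4130 - (-3)·-0.6804) / (9) = 1.2442
  w = (-2 - (1)·-1.4130 - (4)·1.2442) / (8) = -0.6955

(-1.4130, 1.2442, -0.6955)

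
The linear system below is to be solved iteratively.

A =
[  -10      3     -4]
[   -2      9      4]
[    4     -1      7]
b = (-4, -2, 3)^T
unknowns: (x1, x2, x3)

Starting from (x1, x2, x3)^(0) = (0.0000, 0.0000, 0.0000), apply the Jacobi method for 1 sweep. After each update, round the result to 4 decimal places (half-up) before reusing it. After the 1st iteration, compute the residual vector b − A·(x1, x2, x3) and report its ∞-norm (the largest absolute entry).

2.3810

Iteration 1:
  x1 = (-4 - (3)·0.0000 - (-4)·0.0000) / (-10) = 0.4000
  x2 = (-2 - (-2)·0.0000 - (4)·0.0000) / (9) = -0.2222
  x3 = (3 - (4)·0.0000 - (-1)·0.0000) / (7) = 0.4286
Residual b − A·x = (2.3810, -0.9146, -1.8224); ∞-norm = 2.3810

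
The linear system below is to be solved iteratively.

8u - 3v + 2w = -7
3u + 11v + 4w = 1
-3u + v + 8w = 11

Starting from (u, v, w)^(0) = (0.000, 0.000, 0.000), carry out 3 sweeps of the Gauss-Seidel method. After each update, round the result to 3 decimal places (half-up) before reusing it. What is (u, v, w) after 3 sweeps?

(-1.125, 0.034, 0.949)

Iteration 1:
  u = (-7 - (-3)·0.000 - (2)·0.000) / (8) = -0.875
  v = (1 - (3)·-0.875 - (4)·0.000) / (11) = 0.330
  w = (11 - (-3)·-0.875 - (1)·0.330) / (8) = 1.006
Iteration 2:
  u = (-7 - (-3)·0.330 - (2)·1.006) / (8) = -1.003
  v = (1 - (3)·-1.003 - (4)·1.006) / (11) = -0.001
  w = (11 - (-3)·-1.003 - (1)·-0.001) / (8) = 0.999
Iteration 3:
  u = (-7 - (-3)·-0.001 - (2)·0.999) / (8) = -1.125
  v = (1 - (3)·-1.125 - (4)·0.999) / (11) = 0.034
  w = (11 - (-3)·-1.125 - (1)·0.034) / (8) = 0.949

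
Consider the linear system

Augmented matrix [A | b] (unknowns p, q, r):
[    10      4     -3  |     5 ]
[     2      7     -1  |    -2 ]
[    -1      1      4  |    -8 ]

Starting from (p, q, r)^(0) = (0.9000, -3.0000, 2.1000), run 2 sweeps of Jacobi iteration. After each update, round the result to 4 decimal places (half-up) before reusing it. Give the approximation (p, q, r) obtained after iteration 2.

Iteration 1:
  p = (5 - (4)·-3.0000 - (-3)·2.1000) / (10) = 2.3300
  q = (-2 - (2)·0.9000 - (-1)·2.1000) / (7) = -0.2429
  r = (-8 - (-1)·0.9000 - (1)·-3.0000) / (4) = -1.0250
Iteration 2:
  p = (5 - (4)·-0.2429 - (-3)·-1.0250) / (10) = 0.2897
  q = (-2 - (2)·2.3300 - (-1)·-1.0250) / (7) = -1.0979
  r = (-8 - (-1)·2.3300 - (1)·-0.2429) / (4) = -1.3568

(0.2897, -1.0979, -1.3568)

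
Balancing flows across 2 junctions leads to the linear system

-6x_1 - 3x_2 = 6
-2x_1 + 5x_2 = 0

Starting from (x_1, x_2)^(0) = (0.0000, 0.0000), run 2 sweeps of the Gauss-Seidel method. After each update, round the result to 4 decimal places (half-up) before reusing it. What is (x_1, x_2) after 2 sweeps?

(-0.8000, -0.3200)

Iteration 1:
  x_1 = (6 - (-3)·0.0000) / (-6) = -1.0000
  x_2 = (0 - (-2)·-1.0000) / (5) = -0.4000
Iteration 2:
  x_1 = (6 - (-3)·-0.4000) / (-6) = -0.8000
  x_2 = (0 - (-2)·-0.8000) / (5) = -0.3200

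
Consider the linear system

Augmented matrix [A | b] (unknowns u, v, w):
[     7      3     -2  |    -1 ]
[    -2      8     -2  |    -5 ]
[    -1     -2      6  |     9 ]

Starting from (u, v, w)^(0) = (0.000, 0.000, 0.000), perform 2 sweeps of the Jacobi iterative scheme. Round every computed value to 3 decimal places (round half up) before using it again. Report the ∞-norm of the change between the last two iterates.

Iteration 1:
  u = (-1 - (3)·0.000 - (-2)·0.000) / (7) = -0.143
  v = (-5 - (-2)·0.000 - (-2)·0.000) / (8) = -0.625
  w = (9 - (-1)·0.000 - (-2)·0.000) / (6) = 1.500
Iteration 2:
  u = (-1 - (3)·-0.625 - (-2)·1.500) / (7) = 0.554
  v = (-5 - (-2)·-0.143 - (-2)·1.500) / (8) = -0.286
  w = (9 - (-1)·-0.143 - (-2)·-0.625) / (6) = 1.268
Change: (0.697, 0.339, -0.232) → max |·| = 0.697

0.697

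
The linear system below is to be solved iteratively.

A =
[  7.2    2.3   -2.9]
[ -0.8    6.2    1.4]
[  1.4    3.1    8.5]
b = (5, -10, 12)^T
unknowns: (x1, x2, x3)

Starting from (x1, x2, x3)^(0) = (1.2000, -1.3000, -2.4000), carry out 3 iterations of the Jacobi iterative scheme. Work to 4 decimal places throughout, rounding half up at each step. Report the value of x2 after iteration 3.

-1.7867

Iteration 1:
  x1 = (5 - (2.3)·-1.3000 - (-2.9)·-2.4000) / (7.2) = 0.1431
  x2 = (-10 - (-0.8)·1.2000 - (1.4)·-2.4000) / (6.2) = -0.9161
  x3 = (12 - (1.4)·1.2000 - (3.1)·-1.3000) / (8.5) = 1.6882
Iteration 2:
  x1 = (5 - (2.3)·-0.9161 - (-2.9)·1.6882) / (7.2) = 1.6671
  x2 = (-10 - (-0.8)·0.1431 - (1.4)·1.6882) / (6.2) = -1.9756
  x3 = (12 - (1.4)·0.1431 - (3.1)·-0.9161) / (8.5) = 1.7223
Iteration 3:
  x1 = (5 - (2.3)·-1.9756 - (-2.9)·1.7223) / (7.2) = 2.0192
  x2 = (-10 - (-0.8)·1.6671 - (1.4)·1.7223) / (6.2) = -1.7867
  x3 = (12 - (1.4)·1.6671 - (3.1)·-1.9756) / (8.5) = 1.8577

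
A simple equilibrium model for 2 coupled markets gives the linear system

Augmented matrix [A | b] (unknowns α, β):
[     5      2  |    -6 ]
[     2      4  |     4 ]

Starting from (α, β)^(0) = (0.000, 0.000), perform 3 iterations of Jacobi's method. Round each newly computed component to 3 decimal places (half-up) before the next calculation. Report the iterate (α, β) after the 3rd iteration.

(-1.840, 1.800)

Iteration 1:
  α = (-6 - (2)·0.000) / (5) = -1.200
  β = (4 - (2)·0.000) / (4) = 1.000
Iteration 2:
  α = (-6 - (2)·1.000) / (5) = -1.600
  β = (4 - (2)·-1.200) / (4) = 1.600
Iteration 3:
  α = (-6 - (2)·1.600) / (5) = -1.840
  β = (4 - (2)·-1.600) / (4) = 1.800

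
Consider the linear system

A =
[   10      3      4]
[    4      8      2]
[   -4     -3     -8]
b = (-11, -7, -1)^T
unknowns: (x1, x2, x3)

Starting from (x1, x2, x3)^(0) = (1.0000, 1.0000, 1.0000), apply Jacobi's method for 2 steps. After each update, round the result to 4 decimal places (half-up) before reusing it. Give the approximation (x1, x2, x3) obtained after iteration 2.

Iteration 1:
  x1 = (-11 - (3)·1.0000 - (4)·1.0000) / (10) = -1.8000
  x2 = (-7 - (4)·1.0000 - (2)·1.0000) / (8) = -1.6250
  x3 = (-1 - (-4)·1.0000 - (-3)·1.0000) / (-8) = -0.7500
Iteration 2:
  x1 = (-11 - (3)·-1.6250 - (4)·-0.7500) / (10) = -0.3125
  x2 = (-7 - (4)·-1.8000 - (2)·-0.7500) / (8) = 0.2125
  x3 = (-1 - (-4)·-1.8000 - (-3)·-1.6250) / (-8) = 1.6344

(-0.3125, 0.2125, 1.6344)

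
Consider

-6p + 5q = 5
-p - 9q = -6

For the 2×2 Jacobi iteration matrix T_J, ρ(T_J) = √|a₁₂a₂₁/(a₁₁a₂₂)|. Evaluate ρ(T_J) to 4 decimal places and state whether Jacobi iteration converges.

a₁₂a₂₁/(a₁₁a₂₂) = (5)·(-1) / ((-6)·(-9)) = -0.092593
ρ = √|-0.092593| = √0.092593 = 0.3043
ρ < 1, so Jacobi converges

0.3043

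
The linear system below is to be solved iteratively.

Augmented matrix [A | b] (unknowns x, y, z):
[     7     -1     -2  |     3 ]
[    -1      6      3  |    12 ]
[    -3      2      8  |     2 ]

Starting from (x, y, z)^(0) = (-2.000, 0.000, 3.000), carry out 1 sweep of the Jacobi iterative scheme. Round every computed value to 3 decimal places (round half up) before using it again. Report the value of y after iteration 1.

Iteration 1:
  x = (3 - (-1)·0.000 - (-2)·3.000) / (7) = 1.286
  y = (12 - (-1)·-2.000 - (3)·3.000) / (6) = 0.167
  z = (2 - (-3)·-2.000 - (2)·0.000) / (8) = -0.500

0.167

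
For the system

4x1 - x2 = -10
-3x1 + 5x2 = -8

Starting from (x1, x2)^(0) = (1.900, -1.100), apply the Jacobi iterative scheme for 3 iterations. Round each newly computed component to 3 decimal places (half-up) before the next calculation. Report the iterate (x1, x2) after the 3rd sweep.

Iteration 1:
  x1 = (-10 - (-1)·-1.100) / (4) = -2.775
  x2 = (-8 - (-3)·1.900) / (5) = -0.460
Iteration 2:
  x1 = (-10 - (-1)·-0.460) / (4) = -2.615
  x2 = (-8 - (-3)·-2.775) / (5) = -3.265
Iteration 3:
  x1 = (-10 - (-1)·-3.265) / (4) = -3.316
  x2 = (-8 - (-3)·-2.615) / (5) = -3.169

(-3.316, -3.169)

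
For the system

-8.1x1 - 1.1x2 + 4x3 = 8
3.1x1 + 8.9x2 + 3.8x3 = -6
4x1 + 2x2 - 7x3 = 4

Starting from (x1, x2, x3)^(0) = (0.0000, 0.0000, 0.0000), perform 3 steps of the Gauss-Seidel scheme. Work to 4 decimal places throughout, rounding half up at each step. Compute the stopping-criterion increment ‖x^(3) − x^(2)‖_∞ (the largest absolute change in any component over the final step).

Iteration 1:
  x1 = (8 - (-1.1)·0.0000 - (4)·0.0000) / (-8.1) = -0.9877
  x2 = (-6 - (3.1)·-0.9877 - (3.8)·0.0000) / (8.9) = -0.3301
  x3 = (4 - (4)·-0.9877 - (2)·-0.3301) / (-7) = -1.2301
Iteration 2:
  x1 = (8 - (-1.1)·-0.3301 - (4)·-1.2301) / (-8.1) = -1.5503
  x2 = (-6 - (3.1)·-1.5503 - (3.8)·-1.2301) / (8.9) = 0.3910
  x3 = (4 - (4)·-1.5503 - (2)·0.3910) / (-7) = -1.3456
Iteration 3:
  x1 = (8 - (-1.1)·0.3910 - (4)·-1.3456) / (-8.1) = -1.7052
  x2 = (-6 - (3.1)·-1.7052 - (3.8)·-1.3456) / (8.9) = 0.4943
  x3 = (4 - (4)·-1.7052 - (2)·0.4943) / (-7) = -1.4046
Change: (-0.1549, 0.1033, -0.0590) → max |·| = 0.1549

0.1549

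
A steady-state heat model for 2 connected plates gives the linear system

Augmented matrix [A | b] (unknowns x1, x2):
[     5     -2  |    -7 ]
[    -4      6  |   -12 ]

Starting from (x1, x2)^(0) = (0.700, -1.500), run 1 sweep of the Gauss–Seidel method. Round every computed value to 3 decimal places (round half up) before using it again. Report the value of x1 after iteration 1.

-2.000

Iteration 1:
  x1 = (-7 - (-2)·-1.500) / (5) = -2.000
  x2 = (-12 - (-4)·-2.000) / (6) = -3.333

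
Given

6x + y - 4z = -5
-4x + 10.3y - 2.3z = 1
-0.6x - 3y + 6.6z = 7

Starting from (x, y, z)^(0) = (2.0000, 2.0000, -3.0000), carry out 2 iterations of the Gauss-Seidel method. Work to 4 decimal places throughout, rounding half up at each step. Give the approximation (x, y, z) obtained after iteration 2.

(-0.5640, -0.1323, 0.9492)

Iteration 1:
  x = (-5 - (1)·2.0000 - (-4)·-3.0000) / (6) = -3.1667
  y = (1 - (-4)·-3.1667 - (-2.3)·-3.0000) / (10.3) = -1.8026
  z = (7 - (-0.6)·-3.1667 - (-3)·-1.8026) / (6.6) = -0.0466
Iteration 2:
  x = (-5 - (1)·-1.8026 - (-4)·-0.0466) / (6) = -0.5640
  y = (1 - (-4)·-0.5640 - (-2.3)·-0.0466) / (10.3) = -0.1323
  z = (7 - (-0.6)·-0.5640 - (-3)·-0.1323) / (6.6) = 0.9492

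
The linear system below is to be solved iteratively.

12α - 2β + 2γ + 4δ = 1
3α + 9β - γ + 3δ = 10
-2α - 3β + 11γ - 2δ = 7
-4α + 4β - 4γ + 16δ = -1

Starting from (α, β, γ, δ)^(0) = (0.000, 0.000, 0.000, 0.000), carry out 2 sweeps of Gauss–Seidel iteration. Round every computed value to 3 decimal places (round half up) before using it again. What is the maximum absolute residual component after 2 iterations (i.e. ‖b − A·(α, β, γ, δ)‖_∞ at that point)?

Iteration 1:
  α = (1 - (-2)·0.000 - (2)·0.000 - (4)·0.000) / (12) = 0.083
  β = (10 - (3)·0.083 - (-1)·0.000 - (3)·0.000) / (9) = 1.083
  γ = (7 - (-2)·0.083 - (-3)·1.083 - (-2)·0.000) / (11) = 0.947
  δ = (-1 - (-4)·0.083 - (4)·1.083 - (-4)·0.947) / (16) = -0.076
Iteration 2:
  α = (1 - (-2)·1.083 - (2)·0.947 - (4)·-0.076) / (12) = 0.131
  β = (10 - (3)·0.131 - (-1)·0.947 - (3)·-0.076) / (9) = 1.198
  γ = (7 - (-2)·0.131 - (-3)·1.198 - (-2)·-0.076) / (11) = 0.973
  δ = (-1 - (-4)·0.131 - (4)·1.198 - (-4)·0.973) / (16) = -0.086
Residual b − A·x = (0.222, 0.056, -0.019, 0.000); ∞-norm = 0.222

0.222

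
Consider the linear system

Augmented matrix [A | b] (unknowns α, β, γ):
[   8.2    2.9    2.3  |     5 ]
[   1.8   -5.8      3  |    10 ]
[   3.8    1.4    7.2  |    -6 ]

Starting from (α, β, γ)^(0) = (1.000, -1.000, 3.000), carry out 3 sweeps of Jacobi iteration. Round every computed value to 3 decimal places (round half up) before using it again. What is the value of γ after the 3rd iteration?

-0.857

Iteration 1:
  α = (5 - (2.9)·-1.000 - (2.3)·3.000) / (8.2) = 0.122
  β = (10 - (1.8)·1.000 - (3)·3.000) / (-5.8) = 0.138
  γ = (-6 - (3.8)·1.000 - (1.4)·-1.000) / (7.2) = -1.167
Iteration 2:
  α = (5 - (2.9)·0.138 - (2.3)·-1.167) / (8.2) = 0.888
  β = (10 - (1.8)·0.122 - (3)·-1.167) / (-5.8) = -2.290
  γ = (-6 - (3.8)·0.122 - (1.4)·0.138) / (7.2) = -0.925
Iteration 3:
  α = (5 - (2.9)·-2.290 - (2.3)·-0.925) / (8.2) = 1.679
  β = (10 - (1.8)·0.888 - (3)·-0.925) / (-5.8) = -1.927
  γ = (-6 - (3.8)·0.888 - (1.4)·-2.290) / (7.2) = -0.857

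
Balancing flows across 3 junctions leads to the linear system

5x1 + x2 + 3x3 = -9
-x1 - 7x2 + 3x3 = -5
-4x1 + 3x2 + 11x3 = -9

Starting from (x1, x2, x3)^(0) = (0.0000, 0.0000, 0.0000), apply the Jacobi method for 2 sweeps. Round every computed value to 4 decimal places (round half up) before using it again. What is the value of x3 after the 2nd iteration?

Iteration 1:
  x1 = (-9 - (1)·0.0000 - (3)·0.0000) / (5) = -1.8000
  x2 = (-5 - (-1)·0.0000 - (3)·0.0000) / (-7) = 0.7143
  x3 = (-9 - (-4)·0.0000 - (3)·0.0000) / (11) = -0.8182
Iteration 2:
  x1 = (-9 - (1)·0.7143 - (3)·-0.8182) / (5) = -1.4519
  x2 = (-5 - (-1)·-1.8000 - (3)·-0.8182) / (-7) = 0.6208
  x3 = (-9 - (-4)·-1.8000 - (3)·0.7143) / (11) = -1.6675

-1.6675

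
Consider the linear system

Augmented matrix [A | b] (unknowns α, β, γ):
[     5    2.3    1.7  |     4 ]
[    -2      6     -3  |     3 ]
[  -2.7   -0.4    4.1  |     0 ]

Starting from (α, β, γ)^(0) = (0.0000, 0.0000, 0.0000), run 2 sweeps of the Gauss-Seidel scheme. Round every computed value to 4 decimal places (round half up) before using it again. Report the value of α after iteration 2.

Iteration 1:
  α = (4 - (2.3)·0.0000 - (1.7)·0.0000) / (5) = 0.8000
  β = (3 - (-2)·0.8000 - (-3)·0.0000) / (6) = 0.7667
  γ = (0 - (-2.7)·0.8000 - (-0.4)·0.7667) / (4.1) = 0.6016
Iteration 2:
  α = (4 - (2.3)·0.7667 - (1.7)·0.6016) / (5) = 0.2428
  β = (3 - (-2)·0.2428 - (-3)·0.6016) / (6) = 0.8817
  γ = (0 - (-2.7)·0.2428 - (-0.4)·0.8817) / (4.1) = 0.2459

0.2428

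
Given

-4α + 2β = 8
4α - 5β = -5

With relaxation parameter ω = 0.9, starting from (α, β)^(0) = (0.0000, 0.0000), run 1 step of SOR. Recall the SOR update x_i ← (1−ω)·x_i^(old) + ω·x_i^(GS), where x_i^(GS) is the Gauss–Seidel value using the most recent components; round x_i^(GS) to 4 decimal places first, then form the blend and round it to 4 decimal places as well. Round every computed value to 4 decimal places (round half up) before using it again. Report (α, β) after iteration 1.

(-1.8000, -0.3960)

Iteration 1:
  α: GS value = (8 - (2)·0.0000) / (-4) = -2.0000;  α ← (1−ω)·0.0000 + ω·-2.0000 = -1.8000
  β: GS value = (-5 - (4)·-1.8000) / (-5) = -0.4400;  β ← (1−ω)·0.0000 + ω·-0.4400 = -0.3960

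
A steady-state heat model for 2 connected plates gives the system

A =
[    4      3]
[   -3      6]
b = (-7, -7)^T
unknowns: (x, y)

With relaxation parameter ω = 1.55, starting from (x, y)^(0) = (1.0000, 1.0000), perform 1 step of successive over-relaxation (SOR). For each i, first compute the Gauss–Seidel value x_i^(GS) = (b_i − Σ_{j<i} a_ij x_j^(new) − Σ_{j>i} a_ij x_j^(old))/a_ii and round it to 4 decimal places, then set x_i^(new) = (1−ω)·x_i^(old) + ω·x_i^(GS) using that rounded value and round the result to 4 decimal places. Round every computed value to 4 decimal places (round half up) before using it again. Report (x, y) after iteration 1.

(-4.4250, -5.7878)

Iteration 1:
  x: GS value = (-7 - (3)·1.0000) / (4) = -2.5000;  x ← (1−ω)·1.0000 + ω·-2.5000 = -4.4250
  y: GS value = (-7 - (-3)·-4.4250) / (6) = -3.3792;  y ← (1−ω)·1.0000 + ω·-3.3792 = -5.7878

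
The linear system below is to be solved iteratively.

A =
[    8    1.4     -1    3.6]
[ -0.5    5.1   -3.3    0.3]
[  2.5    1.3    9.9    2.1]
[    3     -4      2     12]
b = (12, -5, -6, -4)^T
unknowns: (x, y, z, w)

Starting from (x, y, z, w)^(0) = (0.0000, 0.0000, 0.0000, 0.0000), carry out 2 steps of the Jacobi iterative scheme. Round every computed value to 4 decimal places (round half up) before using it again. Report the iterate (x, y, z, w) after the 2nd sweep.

(1.7458, -1.2059, -0.7854, -0.9341)

Iteration 1:
  x = (12 - (1.4)·0.0000 - (-1)·0.0000 - (3.6)·0.0000) / (8) = 1.5000
  y = (-5 - (-0.5)·0.0000 - (-3.3)·0.0000 - (0.3)·0.0000) / (5.1) = -0.9804
  z = (-6 - (2.5)·0.0000 - (1.3)·0.0000 - (2.1)·0.0000) / (9.9) = -0.6061
  w = (-4 - (3)·0.0000 - (-4)·0.0000 - (2)·0.0000) / (12) = -0.3333
Iteration 2:
  x = (12 - (1.4)·-0.9804 - (-1)·-0.6061 - (3.6)·-0.3333) / (8) = 1.7458
  y = (-5 - (-0.5)·1.5000 - (-3.3)·-0.6061 - (0.3)·-0.3333) / (5.1) = -1.2059
  z = (-6 - (2.5)·1.5000 - (1.3)·-0.9804 - (2.1)·-0.3333) / (9.9) = -0.7854
  w = (-4 - (3)·1.5000 - (-4)·-0.9804 - (2)·-0.6061) / (12) = -0.9341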